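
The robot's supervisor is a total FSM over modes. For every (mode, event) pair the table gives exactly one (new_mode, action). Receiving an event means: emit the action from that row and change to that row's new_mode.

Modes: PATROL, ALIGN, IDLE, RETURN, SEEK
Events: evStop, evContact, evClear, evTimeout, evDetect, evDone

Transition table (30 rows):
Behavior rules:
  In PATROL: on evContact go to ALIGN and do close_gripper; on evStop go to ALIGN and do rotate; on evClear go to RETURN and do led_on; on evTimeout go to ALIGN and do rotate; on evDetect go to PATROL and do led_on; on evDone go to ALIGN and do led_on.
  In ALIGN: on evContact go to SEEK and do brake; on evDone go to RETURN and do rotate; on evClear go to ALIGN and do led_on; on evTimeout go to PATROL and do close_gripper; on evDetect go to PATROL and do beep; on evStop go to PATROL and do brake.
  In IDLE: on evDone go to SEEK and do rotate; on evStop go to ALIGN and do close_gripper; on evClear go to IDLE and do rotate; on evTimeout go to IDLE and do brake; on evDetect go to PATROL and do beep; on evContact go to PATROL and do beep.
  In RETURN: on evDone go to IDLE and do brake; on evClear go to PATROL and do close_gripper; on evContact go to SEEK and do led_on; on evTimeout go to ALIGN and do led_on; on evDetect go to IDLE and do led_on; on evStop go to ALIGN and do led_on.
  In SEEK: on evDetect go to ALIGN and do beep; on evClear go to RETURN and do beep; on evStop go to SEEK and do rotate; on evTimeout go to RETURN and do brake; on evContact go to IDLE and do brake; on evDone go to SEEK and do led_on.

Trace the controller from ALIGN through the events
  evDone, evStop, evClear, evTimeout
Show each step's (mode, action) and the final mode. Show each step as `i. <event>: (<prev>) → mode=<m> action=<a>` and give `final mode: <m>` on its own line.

final mode: PATROL

1. evDone: (ALIGN) → mode=RETURN action=rotate
2. evStop: (RETURN) → mode=ALIGN action=led_on
3. evClear: (ALIGN) → mode=ALIGN action=led_on
4. evTimeout: (ALIGN) → mode=PATROL action=close_gripper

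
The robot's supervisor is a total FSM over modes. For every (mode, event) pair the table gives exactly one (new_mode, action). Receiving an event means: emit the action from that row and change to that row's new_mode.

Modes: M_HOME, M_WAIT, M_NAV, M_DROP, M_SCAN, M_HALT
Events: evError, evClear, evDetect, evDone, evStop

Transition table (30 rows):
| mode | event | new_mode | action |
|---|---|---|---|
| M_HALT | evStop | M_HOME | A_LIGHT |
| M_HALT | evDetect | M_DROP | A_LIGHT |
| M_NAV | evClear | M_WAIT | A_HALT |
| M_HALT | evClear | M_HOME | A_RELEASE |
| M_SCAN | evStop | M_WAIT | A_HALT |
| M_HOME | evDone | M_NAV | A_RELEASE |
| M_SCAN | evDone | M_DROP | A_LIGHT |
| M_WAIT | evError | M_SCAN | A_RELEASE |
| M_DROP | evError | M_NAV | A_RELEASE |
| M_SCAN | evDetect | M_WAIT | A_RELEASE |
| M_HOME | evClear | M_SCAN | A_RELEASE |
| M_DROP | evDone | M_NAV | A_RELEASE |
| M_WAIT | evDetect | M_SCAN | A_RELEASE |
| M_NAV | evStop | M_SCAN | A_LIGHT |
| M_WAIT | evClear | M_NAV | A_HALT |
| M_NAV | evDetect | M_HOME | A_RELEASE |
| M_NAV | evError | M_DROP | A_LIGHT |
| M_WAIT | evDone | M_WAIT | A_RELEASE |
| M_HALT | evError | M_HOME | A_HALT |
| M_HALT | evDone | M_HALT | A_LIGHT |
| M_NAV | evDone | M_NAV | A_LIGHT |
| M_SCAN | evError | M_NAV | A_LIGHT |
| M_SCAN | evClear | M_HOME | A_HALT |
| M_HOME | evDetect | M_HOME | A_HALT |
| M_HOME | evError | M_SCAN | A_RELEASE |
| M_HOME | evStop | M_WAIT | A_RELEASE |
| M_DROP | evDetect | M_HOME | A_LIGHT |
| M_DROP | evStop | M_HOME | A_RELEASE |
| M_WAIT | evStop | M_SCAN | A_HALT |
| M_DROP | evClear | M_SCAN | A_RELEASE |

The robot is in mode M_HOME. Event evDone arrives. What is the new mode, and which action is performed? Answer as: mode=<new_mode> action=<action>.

mode=M_NAV action=A_RELEASE

current mode = M_HOME; filter table to that mode:
  (M_HOME, evDone) → (M_NAV, A_RELEASE)  ← event matches
  (M_HOME, evClear) → (M_SCAN, A_RELEASE)
  (M_HOME, evDetect) → (M_HOME, A_HALT)
  (M_HOME, evError) → (M_SCAN, A_RELEASE)
  (M_HOME, evStop) → (M_WAIT, A_RELEASE)
event = evDone selects (M_NAV, A_RELEASE)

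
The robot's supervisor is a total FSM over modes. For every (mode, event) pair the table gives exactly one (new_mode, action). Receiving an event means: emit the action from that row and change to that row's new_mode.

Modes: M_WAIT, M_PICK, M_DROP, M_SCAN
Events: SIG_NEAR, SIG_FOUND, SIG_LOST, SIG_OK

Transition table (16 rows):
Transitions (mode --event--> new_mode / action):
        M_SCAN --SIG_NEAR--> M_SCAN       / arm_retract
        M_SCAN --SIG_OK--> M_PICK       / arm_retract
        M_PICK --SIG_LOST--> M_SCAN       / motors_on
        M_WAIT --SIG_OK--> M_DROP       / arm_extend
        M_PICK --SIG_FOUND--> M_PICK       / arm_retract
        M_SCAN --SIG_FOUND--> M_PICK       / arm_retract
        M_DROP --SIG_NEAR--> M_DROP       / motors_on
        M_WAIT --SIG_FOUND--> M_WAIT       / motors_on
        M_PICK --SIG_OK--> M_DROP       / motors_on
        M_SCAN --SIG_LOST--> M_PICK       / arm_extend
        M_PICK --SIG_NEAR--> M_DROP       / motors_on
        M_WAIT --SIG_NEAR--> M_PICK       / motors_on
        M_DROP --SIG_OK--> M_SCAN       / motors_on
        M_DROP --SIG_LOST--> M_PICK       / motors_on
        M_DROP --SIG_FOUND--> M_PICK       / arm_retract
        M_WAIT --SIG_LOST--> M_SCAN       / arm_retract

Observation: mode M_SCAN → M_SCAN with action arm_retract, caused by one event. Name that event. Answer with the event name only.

try SIG_NEAR: (M_SCAN, SIG_NEAR) → (M_SCAN, arm_retract)  ← matches
try SIG_FOUND: (M_SCAN, SIG_FOUND) → (M_PICK, arm_retract)
try SIG_LOST: (M_SCAN, SIG_LOST) → (M_PICK, arm_extend)
try SIG_OK: (M_SCAN, SIG_OK) → (M_PICK, arm_retract)

SIG_NEAR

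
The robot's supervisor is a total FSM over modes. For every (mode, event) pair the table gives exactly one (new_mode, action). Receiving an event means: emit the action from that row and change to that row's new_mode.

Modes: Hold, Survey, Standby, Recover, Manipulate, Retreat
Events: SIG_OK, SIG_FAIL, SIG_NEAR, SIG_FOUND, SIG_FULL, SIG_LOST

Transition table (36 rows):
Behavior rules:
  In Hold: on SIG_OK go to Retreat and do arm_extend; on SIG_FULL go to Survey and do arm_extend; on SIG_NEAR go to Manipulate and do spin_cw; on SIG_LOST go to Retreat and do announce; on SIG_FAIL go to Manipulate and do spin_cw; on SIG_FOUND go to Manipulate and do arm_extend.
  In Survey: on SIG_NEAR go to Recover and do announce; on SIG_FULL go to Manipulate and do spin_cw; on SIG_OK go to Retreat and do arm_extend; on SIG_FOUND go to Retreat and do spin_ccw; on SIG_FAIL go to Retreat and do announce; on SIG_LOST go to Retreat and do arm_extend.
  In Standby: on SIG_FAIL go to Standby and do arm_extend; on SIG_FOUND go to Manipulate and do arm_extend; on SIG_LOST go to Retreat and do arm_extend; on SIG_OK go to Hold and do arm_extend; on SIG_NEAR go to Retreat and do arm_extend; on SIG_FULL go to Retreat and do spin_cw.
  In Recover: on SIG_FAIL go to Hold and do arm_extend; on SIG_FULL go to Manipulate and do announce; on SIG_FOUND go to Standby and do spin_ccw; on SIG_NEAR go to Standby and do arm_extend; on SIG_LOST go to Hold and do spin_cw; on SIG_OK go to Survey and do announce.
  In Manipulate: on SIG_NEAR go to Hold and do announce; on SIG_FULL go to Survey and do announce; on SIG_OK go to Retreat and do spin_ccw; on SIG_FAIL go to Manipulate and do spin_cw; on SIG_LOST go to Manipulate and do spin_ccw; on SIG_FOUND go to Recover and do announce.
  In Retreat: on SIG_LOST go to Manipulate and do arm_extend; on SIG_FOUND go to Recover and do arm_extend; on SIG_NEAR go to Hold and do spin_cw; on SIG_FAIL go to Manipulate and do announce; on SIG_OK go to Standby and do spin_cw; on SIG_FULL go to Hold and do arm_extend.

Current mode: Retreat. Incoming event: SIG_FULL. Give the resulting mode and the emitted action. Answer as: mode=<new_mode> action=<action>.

mode=Hold action=arm_extend

current mode = Retreat; filter table to that mode:
  (Retreat, SIG_LOST) → (Manipulate, arm_extend)
  (Retreat, SIG_FOUND) → (Recover, arm_extend)
  (Retreat, SIG_NEAR) → (Hold, spin_cw)
  (Retreat, SIG_FAIL) → (Manipulate, announce)
  (Retreat, SIG_OK) → (Standby, spin_cw)
  (Retreat, SIG_FULL) → (Hold, arm_extend)  ← event matches
event = SIG_FULL selects (Hold, arm_extend)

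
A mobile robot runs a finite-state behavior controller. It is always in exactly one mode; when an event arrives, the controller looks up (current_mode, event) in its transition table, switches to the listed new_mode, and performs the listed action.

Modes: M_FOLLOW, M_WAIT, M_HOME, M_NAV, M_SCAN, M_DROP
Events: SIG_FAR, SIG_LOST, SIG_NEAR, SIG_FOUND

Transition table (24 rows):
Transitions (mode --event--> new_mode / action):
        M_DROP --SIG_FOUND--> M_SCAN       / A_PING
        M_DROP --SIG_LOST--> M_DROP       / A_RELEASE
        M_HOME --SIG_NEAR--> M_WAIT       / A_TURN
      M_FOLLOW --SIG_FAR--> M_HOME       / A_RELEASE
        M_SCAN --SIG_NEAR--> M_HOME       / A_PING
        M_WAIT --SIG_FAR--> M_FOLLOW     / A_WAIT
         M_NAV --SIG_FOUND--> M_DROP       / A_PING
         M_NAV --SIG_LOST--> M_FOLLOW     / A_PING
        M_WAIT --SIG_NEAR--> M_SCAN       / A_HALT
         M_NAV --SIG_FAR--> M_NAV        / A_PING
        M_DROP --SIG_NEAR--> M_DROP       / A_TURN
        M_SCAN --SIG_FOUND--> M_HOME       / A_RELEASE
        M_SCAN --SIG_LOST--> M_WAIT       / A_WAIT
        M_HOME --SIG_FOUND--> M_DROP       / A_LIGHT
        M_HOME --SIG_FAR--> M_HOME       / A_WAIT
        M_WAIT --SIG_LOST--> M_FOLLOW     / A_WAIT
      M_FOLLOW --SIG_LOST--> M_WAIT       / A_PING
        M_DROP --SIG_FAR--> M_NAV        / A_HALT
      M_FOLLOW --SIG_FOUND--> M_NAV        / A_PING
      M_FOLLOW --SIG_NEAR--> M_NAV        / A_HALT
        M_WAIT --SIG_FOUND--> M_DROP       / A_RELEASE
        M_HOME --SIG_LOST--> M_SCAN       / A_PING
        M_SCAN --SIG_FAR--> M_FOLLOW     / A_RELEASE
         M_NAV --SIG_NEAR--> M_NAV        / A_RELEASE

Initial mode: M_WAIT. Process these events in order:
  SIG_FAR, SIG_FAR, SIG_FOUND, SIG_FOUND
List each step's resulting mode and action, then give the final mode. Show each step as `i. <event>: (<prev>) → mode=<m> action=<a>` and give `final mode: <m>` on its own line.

1. SIG_FAR: (M_WAIT) → mode=M_FOLLOW action=A_WAIT
2. SIG_FAR: (M_FOLLOW) → mode=M_HOME action=A_RELEASE
3. SIG_FOUND: (M_HOME) → mode=M_DROP action=A_LIGHT
4. SIG_FOUND: (M_DROP) → mode=M_SCAN action=A_PING

final mode: M_SCAN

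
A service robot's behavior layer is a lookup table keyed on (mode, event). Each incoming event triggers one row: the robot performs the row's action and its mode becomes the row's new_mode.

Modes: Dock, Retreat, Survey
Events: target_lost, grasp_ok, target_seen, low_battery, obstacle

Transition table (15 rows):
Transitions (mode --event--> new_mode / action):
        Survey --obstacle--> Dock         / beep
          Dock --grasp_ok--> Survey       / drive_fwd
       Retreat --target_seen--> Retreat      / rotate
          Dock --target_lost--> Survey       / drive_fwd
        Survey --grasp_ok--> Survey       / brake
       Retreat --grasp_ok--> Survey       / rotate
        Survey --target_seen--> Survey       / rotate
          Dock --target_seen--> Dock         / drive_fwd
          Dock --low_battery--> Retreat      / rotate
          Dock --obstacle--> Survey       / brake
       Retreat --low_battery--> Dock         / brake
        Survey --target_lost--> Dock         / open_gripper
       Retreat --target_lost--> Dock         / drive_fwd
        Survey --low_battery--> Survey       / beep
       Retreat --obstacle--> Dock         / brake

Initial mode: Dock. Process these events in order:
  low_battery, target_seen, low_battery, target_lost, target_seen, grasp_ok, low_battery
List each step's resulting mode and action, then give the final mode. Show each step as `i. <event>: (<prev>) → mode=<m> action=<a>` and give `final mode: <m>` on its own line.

final mode: Survey

1. low_battery: (Dock) → mode=Retreat action=rotate
2. target_seen: (Retreat) → mode=Retreat action=rotate
3. low_battery: (Retreat) → mode=Dock action=brake
4. target_lost: (Dock) → mode=Survey action=drive_fwd
5. target_seen: (Survey) → mode=Survey action=rotate
6. grasp_ok: (Survey) → mode=Survey action=brake
7. low_battery: (Survey) → mode=Survey action=beep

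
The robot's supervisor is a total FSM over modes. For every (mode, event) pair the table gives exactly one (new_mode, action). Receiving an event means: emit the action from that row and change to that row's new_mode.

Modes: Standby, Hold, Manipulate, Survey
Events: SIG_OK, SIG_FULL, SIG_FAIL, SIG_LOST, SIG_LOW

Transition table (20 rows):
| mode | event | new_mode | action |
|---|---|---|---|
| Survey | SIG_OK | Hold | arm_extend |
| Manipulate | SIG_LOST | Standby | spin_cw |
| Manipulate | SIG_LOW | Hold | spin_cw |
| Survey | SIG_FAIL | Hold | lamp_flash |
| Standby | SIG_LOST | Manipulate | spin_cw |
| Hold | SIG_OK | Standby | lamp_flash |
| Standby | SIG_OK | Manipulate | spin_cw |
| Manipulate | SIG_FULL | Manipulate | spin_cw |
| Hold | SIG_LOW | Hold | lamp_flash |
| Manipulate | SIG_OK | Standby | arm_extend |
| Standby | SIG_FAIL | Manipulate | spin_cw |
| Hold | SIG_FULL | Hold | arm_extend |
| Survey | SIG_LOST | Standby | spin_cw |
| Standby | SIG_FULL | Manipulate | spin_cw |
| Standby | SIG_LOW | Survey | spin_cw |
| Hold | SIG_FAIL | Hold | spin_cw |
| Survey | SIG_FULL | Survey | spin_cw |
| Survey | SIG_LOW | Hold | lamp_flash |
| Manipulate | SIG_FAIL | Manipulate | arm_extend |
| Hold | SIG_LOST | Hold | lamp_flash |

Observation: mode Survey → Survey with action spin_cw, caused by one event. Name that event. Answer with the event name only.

try SIG_OK: (Survey, SIG_OK) → (Hold, arm_extend)
try SIG_FULL: (Survey, SIG_FULL) → (Survey, spin_cw)  ← matches
try SIG_FAIL: (Survey, SIG_FAIL) → (Hold, lamp_flash)
try SIG_LOST: (Survey, SIG_LOST) → (Standby, spin_cw)
try SIG_LOW: (Survey, SIG_LOW) → (Hold, lamp_flash)

SIG_FULL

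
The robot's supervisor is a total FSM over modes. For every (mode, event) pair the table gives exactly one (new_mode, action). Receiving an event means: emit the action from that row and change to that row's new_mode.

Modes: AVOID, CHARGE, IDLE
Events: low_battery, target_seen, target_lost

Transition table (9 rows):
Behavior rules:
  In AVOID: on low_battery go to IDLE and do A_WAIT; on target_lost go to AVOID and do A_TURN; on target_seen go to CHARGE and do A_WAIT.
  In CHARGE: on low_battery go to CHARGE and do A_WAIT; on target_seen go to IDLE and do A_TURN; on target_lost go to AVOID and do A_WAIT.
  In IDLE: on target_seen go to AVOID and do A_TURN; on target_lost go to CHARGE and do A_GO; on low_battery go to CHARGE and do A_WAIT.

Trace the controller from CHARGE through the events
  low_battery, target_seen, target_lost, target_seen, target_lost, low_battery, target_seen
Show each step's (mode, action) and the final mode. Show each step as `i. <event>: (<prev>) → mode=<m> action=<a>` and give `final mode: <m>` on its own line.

final mode: IDLE

1. low_battery: (CHARGE) → mode=CHARGE action=A_WAIT
2. target_seen: (CHARGE) → mode=IDLE action=A_TURN
3. target_lost: (IDLE) → mode=CHARGE action=A_GO
4. target_seen: (CHARGE) → mode=IDLE action=A_TURN
5. target_lost: (IDLE) → mode=CHARGE action=A_GO
6. low_battery: (CHARGE) → mode=CHARGE action=A_WAIT
7. target_seen: (CHARGE) → mode=IDLE action=A_TURN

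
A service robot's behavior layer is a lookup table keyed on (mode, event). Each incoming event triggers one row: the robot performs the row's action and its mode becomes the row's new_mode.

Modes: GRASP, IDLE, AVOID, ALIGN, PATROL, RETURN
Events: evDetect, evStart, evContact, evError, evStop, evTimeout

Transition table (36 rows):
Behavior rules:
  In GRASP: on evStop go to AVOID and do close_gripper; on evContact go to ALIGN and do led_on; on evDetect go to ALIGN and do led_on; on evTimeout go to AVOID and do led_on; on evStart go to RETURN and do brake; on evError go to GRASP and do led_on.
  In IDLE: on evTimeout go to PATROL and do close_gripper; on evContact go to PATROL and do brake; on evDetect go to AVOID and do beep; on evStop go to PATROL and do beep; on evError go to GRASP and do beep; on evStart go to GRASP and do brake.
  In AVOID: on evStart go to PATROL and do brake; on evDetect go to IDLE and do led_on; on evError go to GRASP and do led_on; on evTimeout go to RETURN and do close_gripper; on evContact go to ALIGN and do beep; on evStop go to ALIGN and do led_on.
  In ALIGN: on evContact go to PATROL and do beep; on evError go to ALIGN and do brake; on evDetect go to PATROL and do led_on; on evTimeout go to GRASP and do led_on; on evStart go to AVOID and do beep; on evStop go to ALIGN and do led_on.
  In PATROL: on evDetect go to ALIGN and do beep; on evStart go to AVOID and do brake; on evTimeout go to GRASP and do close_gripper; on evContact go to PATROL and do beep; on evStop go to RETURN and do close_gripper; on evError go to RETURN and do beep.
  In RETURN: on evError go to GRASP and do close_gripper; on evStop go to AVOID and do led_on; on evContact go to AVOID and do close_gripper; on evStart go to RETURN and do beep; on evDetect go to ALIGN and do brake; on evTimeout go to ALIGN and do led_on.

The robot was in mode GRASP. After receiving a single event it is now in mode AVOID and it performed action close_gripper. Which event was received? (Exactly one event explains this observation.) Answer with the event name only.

evStop

try evDetect: (GRASP, evDetect) → (ALIGN, led_on)
try evStart: (GRASP, evStart) → (RETURN, brake)
try evContact: (GRASP, evContact) → (ALIGN, led_on)
try evError: (GRASP, evError) → (GRASP, led_on)
try evStop: (GRASP, evStop) → (AVOID, close_gripper)  ← matches
try evTimeout: (GRASP, evTimeout) → (AVOID, led_on)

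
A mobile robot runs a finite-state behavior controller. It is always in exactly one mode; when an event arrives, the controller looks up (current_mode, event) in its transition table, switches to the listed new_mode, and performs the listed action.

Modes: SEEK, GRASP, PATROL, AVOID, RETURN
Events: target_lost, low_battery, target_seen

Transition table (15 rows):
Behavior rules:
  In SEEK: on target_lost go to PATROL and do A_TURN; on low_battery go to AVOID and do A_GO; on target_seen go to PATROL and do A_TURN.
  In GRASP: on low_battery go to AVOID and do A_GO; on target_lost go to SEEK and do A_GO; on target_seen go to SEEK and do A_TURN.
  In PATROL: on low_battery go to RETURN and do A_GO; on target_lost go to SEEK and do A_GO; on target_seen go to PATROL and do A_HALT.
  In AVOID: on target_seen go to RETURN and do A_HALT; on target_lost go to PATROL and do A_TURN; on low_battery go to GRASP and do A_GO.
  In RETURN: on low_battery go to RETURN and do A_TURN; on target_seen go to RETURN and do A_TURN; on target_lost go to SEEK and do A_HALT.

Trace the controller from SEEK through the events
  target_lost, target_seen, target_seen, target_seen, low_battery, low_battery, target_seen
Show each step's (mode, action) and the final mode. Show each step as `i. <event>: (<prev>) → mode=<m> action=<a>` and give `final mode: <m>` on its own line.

1. target_lost: (SEEK) → mode=PATROL action=A_TURN
2. target_seen: (PATROL) → mode=PATROL action=A_HALT
3. target_seen: (PATROL) → mode=PATROL action=A_HALT
4. target_seen: (PATROL) → mode=PATROL action=A_HALT
5. low_battery: (PATROL) → mode=RETURN action=A_GO
6. low_battery: (RETURN) → mode=RETURN action=A_TURN
7. target_seen: (RETURN) → mode=RETURN action=A_TURN

final mode: RETURN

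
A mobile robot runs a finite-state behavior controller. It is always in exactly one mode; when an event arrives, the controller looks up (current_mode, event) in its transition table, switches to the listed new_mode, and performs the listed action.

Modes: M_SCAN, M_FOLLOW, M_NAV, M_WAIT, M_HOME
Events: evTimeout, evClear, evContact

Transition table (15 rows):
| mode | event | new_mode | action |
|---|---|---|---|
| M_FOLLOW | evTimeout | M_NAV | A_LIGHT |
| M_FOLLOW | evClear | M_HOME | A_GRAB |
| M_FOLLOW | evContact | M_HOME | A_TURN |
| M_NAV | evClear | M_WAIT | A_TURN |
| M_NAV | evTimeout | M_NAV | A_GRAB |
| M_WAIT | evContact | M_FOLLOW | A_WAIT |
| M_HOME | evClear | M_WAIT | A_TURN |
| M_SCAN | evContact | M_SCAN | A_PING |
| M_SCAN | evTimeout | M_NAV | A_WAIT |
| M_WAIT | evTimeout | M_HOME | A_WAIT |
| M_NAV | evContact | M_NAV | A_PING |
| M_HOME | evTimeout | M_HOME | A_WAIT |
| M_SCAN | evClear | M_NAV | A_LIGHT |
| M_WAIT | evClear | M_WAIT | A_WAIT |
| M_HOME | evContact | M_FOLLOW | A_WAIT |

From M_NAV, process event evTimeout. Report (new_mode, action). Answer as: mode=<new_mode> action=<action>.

current mode = M_NAV; filter table to that mode:
  (M_NAV, evClear) → (M_WAIT, A_TURN)
  (M_NAV, evTimeout) → (M_NAV, A_GRAB)  ← event matches
  (M_NAV, evContact) → (M_NAV, A_PING)
event = evTimeout selects (M_NAV, A_GRAB)

mode=M_NAV action=A_GRAB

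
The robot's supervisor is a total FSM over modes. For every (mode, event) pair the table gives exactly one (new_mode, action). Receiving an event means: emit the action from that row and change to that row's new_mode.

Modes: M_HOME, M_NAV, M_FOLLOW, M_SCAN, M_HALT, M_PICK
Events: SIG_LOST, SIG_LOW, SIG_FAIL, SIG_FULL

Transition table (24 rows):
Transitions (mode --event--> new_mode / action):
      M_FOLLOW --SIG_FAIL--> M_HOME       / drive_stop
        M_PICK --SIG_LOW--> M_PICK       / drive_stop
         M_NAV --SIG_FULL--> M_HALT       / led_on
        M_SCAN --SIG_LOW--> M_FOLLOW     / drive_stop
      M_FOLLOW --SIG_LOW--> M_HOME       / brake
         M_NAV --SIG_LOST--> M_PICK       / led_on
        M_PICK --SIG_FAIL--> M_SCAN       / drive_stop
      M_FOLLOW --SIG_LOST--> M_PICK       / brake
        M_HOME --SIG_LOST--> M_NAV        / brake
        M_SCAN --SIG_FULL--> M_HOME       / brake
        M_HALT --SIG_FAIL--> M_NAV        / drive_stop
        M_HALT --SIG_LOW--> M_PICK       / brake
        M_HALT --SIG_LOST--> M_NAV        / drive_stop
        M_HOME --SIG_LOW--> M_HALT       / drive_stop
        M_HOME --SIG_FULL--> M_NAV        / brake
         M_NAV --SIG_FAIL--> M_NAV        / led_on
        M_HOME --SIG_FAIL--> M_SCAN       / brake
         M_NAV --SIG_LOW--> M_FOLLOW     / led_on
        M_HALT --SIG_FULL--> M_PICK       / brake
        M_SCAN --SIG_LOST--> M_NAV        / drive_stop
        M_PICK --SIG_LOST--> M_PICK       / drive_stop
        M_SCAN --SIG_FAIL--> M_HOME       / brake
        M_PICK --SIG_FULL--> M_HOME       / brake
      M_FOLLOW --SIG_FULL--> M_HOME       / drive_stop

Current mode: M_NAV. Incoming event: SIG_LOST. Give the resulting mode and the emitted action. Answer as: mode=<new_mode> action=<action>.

current mode = M_NAV; filter table to that mode:
  (M_NAV, SIG_FULL) → (M_HALT, led_on)
  (M_NAV, SIG_LOST) → (M_PICK, led_on)  ← event matches
  (M_NAV, SIG_FAIL) → (M_NAV, led_on)
  (M_NAV, SIG_LOW) → (M_FOLLOW, led_on)
event = SIG_LOST selects (M_PICK, led_on)

mode=M_PICK action=led_on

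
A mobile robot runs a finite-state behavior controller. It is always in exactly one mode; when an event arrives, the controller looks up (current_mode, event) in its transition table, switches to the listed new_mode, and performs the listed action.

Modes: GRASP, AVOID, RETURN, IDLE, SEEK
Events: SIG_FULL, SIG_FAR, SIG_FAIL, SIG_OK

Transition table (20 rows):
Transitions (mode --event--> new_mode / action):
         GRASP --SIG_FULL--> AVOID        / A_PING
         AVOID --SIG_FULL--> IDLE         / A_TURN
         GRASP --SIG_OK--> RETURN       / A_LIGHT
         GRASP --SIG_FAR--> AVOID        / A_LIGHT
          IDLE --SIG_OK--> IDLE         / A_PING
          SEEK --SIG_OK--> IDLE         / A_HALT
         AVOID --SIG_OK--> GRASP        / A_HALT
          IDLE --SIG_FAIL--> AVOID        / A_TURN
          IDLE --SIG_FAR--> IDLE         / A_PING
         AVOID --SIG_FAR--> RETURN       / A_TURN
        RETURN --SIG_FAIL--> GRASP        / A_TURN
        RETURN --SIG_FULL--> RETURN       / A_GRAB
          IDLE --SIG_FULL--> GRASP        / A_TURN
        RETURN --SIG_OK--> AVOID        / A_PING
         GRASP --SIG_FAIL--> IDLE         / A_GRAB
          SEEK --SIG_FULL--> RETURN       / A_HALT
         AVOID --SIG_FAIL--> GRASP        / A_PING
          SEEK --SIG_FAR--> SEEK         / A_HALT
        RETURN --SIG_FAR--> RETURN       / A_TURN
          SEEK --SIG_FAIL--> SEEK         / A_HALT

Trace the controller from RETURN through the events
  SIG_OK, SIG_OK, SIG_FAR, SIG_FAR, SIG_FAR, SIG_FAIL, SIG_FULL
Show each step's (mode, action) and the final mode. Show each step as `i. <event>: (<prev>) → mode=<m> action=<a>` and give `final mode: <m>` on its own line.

final mode: AVOID

1. SIG_OK: (RETURN) → mode=AVOID action=A_PING
2. SIG_OK: (AVOID) → mode=GRASP action=A_HALT
3. SIG_FAR: (GRASP) → mode=AVOID action=A_LIGHT
4. SIG_FAR: (AVOID) → mode=RETURN action=A_TURN
5. SIG_FAR: (RETURN) → mode=RETURN action=A_TURN
6. SIG_FAIL: (RETURN) → mode=GRASP action=A_TURN
7. SIG_FULL: (GRASP) → mode=AVOID action=A_PING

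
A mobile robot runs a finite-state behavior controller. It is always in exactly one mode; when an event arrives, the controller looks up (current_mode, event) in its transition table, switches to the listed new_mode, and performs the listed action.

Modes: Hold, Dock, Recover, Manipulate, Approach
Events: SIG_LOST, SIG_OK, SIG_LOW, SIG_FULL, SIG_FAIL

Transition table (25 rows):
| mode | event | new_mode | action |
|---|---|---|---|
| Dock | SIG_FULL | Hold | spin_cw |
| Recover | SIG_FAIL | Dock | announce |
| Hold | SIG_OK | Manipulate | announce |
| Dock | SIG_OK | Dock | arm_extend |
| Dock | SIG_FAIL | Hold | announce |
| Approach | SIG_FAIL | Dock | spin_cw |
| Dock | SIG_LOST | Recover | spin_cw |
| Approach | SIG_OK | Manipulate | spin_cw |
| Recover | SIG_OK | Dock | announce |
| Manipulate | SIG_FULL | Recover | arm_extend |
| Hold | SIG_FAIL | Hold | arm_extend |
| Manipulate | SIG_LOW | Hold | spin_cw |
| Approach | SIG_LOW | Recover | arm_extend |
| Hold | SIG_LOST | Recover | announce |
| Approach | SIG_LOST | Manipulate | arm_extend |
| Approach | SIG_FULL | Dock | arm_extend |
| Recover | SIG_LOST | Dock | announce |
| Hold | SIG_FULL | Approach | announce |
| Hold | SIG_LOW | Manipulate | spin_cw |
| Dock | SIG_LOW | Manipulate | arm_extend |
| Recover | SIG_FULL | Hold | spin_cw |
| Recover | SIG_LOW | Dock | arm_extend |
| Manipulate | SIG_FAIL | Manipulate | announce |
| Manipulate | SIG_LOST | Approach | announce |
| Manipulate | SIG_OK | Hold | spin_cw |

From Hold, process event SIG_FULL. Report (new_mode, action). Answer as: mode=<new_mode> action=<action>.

current mode = Hold; filter table to that mode:
  (Hold, SIG_OK) → (Manipulate, announce)
  (Hold, SIG_FAIL) → (Hold, arm_extend)
  (Hold, SIG_LOST) → (Recover, announce)
  (Hold, SIG_FULL) → (Approach, announce)  ← event matches
  (Hold, SIG_LOW) → (Manipulate, spin_cw)
event = SIG_FULL selects (Approach, announce)

mode=Approach action=announce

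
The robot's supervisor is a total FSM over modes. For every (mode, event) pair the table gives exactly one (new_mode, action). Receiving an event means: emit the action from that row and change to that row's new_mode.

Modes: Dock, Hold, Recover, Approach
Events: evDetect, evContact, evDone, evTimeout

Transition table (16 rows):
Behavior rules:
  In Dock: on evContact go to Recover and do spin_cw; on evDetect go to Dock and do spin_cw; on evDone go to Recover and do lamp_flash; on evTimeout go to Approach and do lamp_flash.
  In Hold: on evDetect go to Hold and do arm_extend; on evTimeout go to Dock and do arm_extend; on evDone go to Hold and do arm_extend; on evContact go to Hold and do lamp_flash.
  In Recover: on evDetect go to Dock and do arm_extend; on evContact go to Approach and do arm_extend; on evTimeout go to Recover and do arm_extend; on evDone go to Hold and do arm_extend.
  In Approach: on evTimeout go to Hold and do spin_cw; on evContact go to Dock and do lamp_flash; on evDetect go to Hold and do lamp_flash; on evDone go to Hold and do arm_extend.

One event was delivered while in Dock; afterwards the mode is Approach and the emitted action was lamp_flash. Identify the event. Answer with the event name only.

evTimeout

try evDetect: (Dock, evDetect) → (Dock, spin_cw)
try evContact: (Dock, evContact) → (Recover, spin_cw)
try evDone: (Dock, evDone) → (Recover, lamp_flash)
try evTimeout: (Dock, evTimeout) → (Approach, lamp_flash)  ← matches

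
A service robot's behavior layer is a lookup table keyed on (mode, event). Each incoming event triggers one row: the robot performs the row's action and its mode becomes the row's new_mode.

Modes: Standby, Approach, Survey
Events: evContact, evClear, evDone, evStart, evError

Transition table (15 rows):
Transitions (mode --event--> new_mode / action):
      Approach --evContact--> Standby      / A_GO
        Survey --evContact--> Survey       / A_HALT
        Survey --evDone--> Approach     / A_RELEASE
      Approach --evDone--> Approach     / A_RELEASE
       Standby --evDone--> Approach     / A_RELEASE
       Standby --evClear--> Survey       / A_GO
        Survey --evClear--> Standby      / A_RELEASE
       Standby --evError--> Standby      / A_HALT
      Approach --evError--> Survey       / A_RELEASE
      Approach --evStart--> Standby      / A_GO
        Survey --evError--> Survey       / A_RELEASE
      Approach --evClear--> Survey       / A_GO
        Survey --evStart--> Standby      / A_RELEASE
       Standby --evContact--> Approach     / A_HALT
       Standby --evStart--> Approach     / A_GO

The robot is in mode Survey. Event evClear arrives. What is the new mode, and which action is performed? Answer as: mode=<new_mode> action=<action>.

current mode = Survey; filter table to that mode:
  (Survey, evContact) → (Survey, A_HALT)
  (Survey, evDone) → (Approach, A_RELEASE)
  (Survey, evClear) → (Standby, A_RELEASE)  ← event matches
  (Survey, evError) → (Survey, A_RELEASE)
  (Survey, evStart) → (Standby, A_RELEASE)
event = evClear selects (Standby, A_RELEASE)

mode=Standby action=A_RELEASE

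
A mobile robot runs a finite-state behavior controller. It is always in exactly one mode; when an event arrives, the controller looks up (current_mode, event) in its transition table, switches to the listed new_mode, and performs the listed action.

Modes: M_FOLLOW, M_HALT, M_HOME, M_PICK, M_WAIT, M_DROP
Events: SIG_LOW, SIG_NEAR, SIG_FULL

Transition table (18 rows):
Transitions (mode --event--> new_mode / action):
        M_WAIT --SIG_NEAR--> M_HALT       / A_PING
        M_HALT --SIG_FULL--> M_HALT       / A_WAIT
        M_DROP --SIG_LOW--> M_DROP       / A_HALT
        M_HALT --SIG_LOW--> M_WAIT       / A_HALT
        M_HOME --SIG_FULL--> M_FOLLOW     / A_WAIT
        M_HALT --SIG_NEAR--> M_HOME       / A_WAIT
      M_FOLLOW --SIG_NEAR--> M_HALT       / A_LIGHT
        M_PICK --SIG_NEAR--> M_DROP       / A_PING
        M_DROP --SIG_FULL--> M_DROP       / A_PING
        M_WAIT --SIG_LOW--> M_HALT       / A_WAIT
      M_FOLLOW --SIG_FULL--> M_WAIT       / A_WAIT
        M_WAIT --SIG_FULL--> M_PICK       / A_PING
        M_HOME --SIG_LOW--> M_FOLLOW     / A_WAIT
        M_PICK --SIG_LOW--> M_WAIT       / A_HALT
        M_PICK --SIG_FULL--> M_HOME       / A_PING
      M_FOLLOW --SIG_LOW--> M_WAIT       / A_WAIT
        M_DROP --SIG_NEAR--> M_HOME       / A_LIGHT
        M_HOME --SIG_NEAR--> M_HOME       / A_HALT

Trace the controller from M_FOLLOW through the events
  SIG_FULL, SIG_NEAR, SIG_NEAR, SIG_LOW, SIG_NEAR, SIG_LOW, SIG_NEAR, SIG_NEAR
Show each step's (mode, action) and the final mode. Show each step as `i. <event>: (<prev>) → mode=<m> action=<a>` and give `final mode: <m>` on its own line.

final mode: M_HOME

1. SIG_FULL: (M_FOLLOW) → mode=M_WAIT action=A_WAIT
2. SIG_NEAR: (M_WAIT) → mode=M_HALT action=A_PING
3. SIG_NEAR: (M_HALT) → mode=M_HOME action=A_WAIT
4. SIG_LOW: (M_HOME) → mode=M_FOLLOW action=A_WAIT
5. SIG_NEAR: (M_FOLLOW) → mode=M_HALT action=A_LIGHT
6. SIG_LOW: (M_HALT) → mode=M_WAIT action=A_HALT
7. SIG_NEAR: (M_WAIT) → mode=M_HALT action=A_PING
8. SIG_NEAR: (M_HALT) → mode=M_HOME action=A_WAIT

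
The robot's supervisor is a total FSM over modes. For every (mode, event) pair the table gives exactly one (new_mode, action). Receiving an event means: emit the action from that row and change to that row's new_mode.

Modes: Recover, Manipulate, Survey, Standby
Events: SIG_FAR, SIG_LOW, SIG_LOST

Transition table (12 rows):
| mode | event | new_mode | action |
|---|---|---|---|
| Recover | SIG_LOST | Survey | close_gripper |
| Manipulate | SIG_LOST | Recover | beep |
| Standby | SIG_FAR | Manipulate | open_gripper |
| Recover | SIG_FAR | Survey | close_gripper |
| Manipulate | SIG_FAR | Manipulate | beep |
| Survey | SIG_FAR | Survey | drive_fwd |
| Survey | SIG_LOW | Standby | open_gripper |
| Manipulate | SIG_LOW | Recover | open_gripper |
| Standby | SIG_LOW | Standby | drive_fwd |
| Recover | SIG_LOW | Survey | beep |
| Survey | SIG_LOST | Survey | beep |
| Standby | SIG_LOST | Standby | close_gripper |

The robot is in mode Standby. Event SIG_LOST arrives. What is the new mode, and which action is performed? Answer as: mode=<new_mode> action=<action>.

current mode = Standby; filter table to that mode:
  (Standby, SIG_FAR) → (Manipulate, open_gripper)
  (Standby, SIG_LOW) → (Standby, drive_fwd)
  (Standby, SIG_LOST) → (Standby, close_gripper)  ← event matches
event = SIG_LOST selects (Standby, close_gripper)

mode=Standby action=close_gripper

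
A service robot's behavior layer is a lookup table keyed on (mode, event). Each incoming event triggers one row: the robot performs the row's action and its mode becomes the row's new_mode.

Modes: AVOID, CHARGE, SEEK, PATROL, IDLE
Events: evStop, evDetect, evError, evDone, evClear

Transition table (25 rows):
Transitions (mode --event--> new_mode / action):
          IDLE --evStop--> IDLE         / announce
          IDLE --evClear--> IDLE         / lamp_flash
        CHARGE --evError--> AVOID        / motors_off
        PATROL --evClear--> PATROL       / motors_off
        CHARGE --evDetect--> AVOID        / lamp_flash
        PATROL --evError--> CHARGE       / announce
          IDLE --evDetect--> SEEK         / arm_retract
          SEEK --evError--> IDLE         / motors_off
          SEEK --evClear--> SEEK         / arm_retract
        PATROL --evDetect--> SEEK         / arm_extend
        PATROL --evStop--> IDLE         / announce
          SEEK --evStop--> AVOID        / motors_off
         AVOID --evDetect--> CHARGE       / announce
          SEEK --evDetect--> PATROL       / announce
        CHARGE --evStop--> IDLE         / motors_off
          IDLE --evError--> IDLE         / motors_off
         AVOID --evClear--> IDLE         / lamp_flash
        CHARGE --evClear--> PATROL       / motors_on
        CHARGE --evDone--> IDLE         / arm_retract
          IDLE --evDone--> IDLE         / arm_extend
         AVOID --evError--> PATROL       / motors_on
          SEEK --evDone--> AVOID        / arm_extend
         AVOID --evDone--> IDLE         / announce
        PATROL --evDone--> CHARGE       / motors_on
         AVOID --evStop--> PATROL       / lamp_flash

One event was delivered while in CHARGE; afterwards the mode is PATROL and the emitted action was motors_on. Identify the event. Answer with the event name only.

evClear

try evStop: (CHARGE, evStop) → (IDLE, motors_off)
try evDetect: (CHARGE, evDetect) → (AVOID, lamp_flash)
try evError: (CHARGE, evError) → (AVOID, motors_off)
try evDone: (CHARGE, evDone) → (IDLE, arm_retract)
try evClear: (CHARGE, evClear) → (PATROL, motors_on)  ← matches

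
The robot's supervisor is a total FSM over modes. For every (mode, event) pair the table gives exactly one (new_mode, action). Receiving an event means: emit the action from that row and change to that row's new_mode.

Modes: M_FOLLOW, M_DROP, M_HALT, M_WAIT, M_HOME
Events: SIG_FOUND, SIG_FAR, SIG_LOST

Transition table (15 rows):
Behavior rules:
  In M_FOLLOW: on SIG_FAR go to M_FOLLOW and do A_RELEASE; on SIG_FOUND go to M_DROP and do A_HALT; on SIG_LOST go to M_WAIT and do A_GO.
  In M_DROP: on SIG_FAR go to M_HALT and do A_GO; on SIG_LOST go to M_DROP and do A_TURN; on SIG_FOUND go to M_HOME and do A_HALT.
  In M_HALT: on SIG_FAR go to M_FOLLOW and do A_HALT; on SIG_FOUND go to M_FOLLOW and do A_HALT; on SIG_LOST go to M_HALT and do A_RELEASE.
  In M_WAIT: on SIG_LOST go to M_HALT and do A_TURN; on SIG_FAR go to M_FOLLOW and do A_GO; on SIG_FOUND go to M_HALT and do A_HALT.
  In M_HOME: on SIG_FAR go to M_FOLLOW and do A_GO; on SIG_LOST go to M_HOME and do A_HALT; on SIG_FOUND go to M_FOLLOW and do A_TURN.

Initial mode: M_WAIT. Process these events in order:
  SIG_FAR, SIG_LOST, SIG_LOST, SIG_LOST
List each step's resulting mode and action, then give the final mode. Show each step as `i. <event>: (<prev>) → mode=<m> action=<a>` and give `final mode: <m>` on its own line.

final mode: M_HALT

1. SIG_FAR: (M_WAIT) → mode=M_FOLLOW action=A_GO
2. SIG_LOST: (M_FOLLOW) → mode=M_WAIT action=A_GO
3. SIG_LOST: (M_WAIT) → mode=M_HALT action=A_TURN
4. SIG_LOST: (M_HALT) → mode=M_HALT action=A_RELEASE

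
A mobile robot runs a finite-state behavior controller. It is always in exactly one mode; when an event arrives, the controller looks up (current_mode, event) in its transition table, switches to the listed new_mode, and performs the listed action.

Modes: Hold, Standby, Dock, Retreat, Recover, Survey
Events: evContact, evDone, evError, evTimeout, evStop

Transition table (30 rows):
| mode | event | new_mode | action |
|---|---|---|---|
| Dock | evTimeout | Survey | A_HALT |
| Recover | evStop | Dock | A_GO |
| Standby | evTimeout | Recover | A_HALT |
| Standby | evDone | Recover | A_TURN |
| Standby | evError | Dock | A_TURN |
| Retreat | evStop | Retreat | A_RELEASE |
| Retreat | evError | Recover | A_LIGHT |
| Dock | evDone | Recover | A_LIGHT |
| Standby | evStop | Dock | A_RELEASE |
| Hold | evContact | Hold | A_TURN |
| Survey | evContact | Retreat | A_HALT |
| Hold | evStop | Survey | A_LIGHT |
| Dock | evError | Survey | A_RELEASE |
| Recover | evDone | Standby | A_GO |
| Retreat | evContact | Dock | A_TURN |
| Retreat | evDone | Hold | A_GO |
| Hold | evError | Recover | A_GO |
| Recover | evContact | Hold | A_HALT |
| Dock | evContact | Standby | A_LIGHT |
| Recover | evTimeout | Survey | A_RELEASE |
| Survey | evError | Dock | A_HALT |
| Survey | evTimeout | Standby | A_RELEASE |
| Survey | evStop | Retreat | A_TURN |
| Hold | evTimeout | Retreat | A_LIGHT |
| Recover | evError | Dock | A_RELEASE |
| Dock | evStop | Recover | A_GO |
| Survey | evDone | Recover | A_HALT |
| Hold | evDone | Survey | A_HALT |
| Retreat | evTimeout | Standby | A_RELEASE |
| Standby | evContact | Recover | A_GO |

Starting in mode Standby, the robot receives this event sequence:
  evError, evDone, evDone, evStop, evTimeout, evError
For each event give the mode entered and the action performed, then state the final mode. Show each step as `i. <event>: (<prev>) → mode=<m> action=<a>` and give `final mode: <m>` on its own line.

1. evError: (Standby) → mode=Dock action=A_TURN
2. evDone: (Dock) → mode=Recover action=A_LIGHT
3. evDone: (Recover) → mode=Standby action=A_GO
4. evStop: (Standby) → mode=Dock action=A_RELEASE
5. evTimeout: (Dock) → mode=Survey action=A_HALT
6. evError: (Survey) → mode=Dock action=A_HALT

final mode: Dock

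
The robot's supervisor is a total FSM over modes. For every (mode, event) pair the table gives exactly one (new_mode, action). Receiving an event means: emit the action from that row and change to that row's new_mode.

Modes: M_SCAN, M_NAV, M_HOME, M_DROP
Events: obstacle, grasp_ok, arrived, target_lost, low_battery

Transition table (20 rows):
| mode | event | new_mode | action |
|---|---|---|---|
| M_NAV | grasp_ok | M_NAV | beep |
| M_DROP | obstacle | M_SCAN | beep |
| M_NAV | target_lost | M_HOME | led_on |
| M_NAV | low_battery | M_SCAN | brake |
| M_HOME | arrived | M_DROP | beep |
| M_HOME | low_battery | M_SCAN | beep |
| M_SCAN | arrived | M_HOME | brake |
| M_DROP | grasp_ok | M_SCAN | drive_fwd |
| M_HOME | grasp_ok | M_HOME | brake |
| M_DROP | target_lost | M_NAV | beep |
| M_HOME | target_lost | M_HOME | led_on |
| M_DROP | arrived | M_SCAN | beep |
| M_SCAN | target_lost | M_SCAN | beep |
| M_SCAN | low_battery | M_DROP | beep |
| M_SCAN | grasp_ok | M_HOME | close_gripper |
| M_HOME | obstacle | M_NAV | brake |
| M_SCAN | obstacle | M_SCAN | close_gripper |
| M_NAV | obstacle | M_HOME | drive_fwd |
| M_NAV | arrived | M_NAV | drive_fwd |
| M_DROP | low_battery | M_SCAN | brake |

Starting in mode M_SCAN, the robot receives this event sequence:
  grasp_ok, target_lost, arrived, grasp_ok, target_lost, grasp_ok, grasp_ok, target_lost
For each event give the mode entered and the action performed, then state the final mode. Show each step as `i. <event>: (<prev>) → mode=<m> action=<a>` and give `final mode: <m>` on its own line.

1. grasp_ok: (M_SCAN) → mode=M_HOME action=close_gripper
2. target_lost: (M_HOME) → mode=M_HOME action=led_on
3. arrived: (M_HOME) → mode=M_DROP action=beep
4. grasp_ok: (M_DROP) → mode=M_SCAN action=drive_fwd
5. target_lost: (M_SCAN) → mode=M_SCAN action=beep
6. grasp_ok: (M_SCAN) → mode=M_HOME action=close_gripper
7. grasp_ok: (M_HOME) → mode=M_HOME action=brake
8. target_lost: (M_HOME) → mode=M_HOME action=led_on

final mode: M_HOME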